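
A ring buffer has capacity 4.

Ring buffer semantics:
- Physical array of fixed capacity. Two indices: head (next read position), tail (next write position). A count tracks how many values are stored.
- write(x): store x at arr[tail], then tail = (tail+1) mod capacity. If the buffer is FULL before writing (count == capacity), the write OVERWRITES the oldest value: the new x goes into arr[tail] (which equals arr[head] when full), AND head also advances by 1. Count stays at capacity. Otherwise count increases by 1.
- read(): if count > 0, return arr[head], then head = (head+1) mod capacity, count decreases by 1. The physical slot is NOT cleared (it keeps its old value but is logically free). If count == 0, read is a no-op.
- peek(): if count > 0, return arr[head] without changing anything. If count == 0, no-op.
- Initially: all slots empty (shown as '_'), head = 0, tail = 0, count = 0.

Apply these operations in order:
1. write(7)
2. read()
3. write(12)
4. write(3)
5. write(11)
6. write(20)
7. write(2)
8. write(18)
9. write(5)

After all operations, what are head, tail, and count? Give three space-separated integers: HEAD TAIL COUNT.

Answer: 0 0 4

Derivation:
After op 1 (write(7)): arr=[7 _ _ _] head=0 tail=1 count=1
After op 2 (read()): arr=[7 _ _ _] head=1 tail=1 count=0
After op 3 (write(12)): arr=[7 12 _ _] head=1 tail=2 count=1
After op 4 (write(3)): arr=[7 12 3 _] head=1 tail=3 count=2
After op 5 (write(11)): arr=[7 12 3 11] head=1 tail=0 count=3
After op 6 (write(20)): arr=[20 12 3 11] head=1 tail=1 count=4
After op 7 (write(2)): arr=[20 2 3 11] head=2 tail=2 count=4
After op 8 (write(18)): arr=[20 2 18 11] head=3 tail=3 count=4
After op 9 (write(5)): arr=[20 2 18 5] head=0 tail=0 count=4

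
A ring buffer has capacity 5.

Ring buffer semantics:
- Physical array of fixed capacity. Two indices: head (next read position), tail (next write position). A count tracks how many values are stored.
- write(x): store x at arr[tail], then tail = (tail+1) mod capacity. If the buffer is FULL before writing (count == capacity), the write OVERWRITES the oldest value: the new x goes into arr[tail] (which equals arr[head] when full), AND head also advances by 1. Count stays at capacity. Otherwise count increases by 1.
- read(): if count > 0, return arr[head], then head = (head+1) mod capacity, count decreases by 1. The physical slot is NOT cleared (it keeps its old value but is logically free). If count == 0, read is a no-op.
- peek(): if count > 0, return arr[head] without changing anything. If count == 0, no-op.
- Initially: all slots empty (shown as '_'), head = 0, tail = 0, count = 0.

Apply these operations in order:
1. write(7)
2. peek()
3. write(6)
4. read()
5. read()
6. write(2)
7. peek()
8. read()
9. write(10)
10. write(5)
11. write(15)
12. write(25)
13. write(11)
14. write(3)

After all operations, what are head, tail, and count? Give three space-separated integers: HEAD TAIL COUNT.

After op 1 (write(7)): arr=[7 _ _ _ _] head=0 tail=1 count=1
After op 2 (peek()): arr=[7 _ _ _ _] head=0 tail=1 count=1
After op 3 (write(6)): arr=[7 6 _ _ _] head=0 tail=2 count=2
After op 4 (read()): arr=[7 6 _ _ _] head=1 tail=2 count=1
After op 5 (read()): arr=[7 6 _ _ _] head=2 tail=2 count=0
After op 6 (write(2)): arr=[7 6 2 _ _] head=2 tail=3 count=1
After op 7 (peek()): arr=[7 6 2 _ _] head=2 tail=3 count=1
After op 8 (read()): arr=[7 6 2 _ _] head=3 tail=3 count=0
After op 9 (write(10)): arr=[7 6 2 10 _] head=3 tail=4 count=1
After op 10 (write(5)): arr=[7 6 2 10 5] head=3 tail=0 count=2
After op 11 (write(15)): arr=[15 6 2 10 5] head=3 tail=1 count=3
After op 12 (write(25)): arr=[15 25 2 10 5] head=3 tail=2 count=4
After op 13 (write(11)): arr=[15 25 11 10 5] head=3 tail=3 count=5
After op 14 (write(3)): arr=[15 25 11 3 5] head=4 tail=4 count=5

Answer: 4 4 5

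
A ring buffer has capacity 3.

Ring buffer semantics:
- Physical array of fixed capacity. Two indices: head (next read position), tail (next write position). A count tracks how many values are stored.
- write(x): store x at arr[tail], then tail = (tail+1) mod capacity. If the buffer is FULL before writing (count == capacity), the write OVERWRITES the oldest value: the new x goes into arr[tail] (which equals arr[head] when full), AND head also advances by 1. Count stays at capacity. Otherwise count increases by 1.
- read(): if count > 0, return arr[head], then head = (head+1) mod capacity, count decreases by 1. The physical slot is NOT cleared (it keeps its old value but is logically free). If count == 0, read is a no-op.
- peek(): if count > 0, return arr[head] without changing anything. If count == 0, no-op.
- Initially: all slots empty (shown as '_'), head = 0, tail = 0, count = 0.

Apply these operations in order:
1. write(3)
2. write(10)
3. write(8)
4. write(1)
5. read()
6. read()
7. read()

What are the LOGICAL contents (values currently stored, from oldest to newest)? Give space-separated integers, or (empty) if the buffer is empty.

Answer: (empty)

Derivation:
After op 1 (write(3)): arr=[3 _ _] head=0 tail=1 count=1
After op 2 (write(10)): arr=[3 10 _] head=0 tail=2 count=2
After op 3 (write(8)): arr=[3 10 8] head=0 tail=0 count=3
After op 4 (write(1)): arr=[1 10 8] head=1 tail=1 count=3
After op 5 (read()): arr=[1 10 8] head=2 tail=1 count=2
After op 6 (read()): arr=[1 10 8] head=0 tail=1 count=1
After op 7 (read()): arr=[1 10 8] head=1 tail=1 count=0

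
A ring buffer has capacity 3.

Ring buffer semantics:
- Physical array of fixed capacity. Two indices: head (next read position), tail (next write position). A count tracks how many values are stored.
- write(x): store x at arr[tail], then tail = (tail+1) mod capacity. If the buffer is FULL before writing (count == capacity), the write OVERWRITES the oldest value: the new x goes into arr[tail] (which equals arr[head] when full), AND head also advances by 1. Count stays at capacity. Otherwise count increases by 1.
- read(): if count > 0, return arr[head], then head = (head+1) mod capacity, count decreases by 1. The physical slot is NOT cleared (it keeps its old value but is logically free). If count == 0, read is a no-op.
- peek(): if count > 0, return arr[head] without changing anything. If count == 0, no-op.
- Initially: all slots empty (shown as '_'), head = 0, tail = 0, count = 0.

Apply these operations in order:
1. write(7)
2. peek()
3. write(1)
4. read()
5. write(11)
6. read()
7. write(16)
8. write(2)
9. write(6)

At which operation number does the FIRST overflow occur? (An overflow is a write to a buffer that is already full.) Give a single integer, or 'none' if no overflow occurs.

Answer: 9

Derivation:
After op 1 (write(7)): arr=[7 _ _] head=0 tail=1 count=1
After op 2 (peek()): arr=[7 _ _] head=0 tail=1 count=1
After op 3 (write(1)): arr=[7 1 _] head=0 tail=2 count=2
After op 4 (read()): arr=[7 1 _] head=1 tail=2 count=1
After op 5 (write(11)): arr=[7 1 11] head=1 tail=0 count=2
After op 6 (read()): arr=[7 1 11] head=2 tail=0 count=1
After op 7 (write(16)): arr=[16 1 11] head=2 tail=1 count=2
After op 8 (write(2)): arr=[16 2 11] head=2 tail=2 count=3
After op 9 (write(6)): arr=[16 2 6] head=0 tail=0 count=3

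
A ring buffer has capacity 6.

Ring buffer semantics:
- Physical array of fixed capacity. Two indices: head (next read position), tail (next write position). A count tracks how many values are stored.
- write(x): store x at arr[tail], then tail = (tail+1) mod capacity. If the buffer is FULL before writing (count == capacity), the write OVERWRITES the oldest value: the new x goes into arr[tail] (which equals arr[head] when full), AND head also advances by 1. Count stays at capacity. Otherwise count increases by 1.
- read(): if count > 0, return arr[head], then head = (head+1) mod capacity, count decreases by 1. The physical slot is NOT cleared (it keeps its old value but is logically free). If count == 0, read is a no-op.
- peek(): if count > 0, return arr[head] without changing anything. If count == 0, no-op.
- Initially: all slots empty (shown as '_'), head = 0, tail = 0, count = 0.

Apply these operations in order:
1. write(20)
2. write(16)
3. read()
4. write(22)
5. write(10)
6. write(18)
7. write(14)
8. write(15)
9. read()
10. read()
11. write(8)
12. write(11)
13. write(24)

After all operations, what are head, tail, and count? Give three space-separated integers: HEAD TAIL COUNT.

After op 1 (write(20)): arr=[20 _ _ _ _ _] head=0 tail=1 count=1
After op 2 (write(16)): arr=[20 16 _ _ _ _] head=0 tail=2 count=2
After op 3 (read()): arr=[20 16 _ _ _ _] head=1 tail=2 count=1
After op 4 (write(22)): arr=[20 16 22 _ _ _] head=1 tail=3 count=2
After op 5 (write(10)): arr=[20 16 22 10 _ _] head=1 tail=4 count=3
After op 6 (write(18)): arr=[20 16 22 10 18 _] head=1 tail=5 count=4
After op 7 (write(14)): arr=[20 16 22 10 18 14] head=1 tail=0 count=5
After op 8 (write(15)): arr=[15 16 22 10 18 14] head=1 tail=1 count=6
After op 9 (read()): arr=[15 16 22 10 18 14] head=2 tail=1 count=5
After op 10 (read()): arr=[15 16 22 10 18 14] head=3 tail=1 count=4
After op 11 (write(8)): arr=[15 8 22 10 18 14] head=3 tail=2 count=5
After op 12 (write(11)): arr=[15 8 11 10 18 14] head=3 tail=3 count=6
After op 13 (write(24)): arr=[15 8 11 24 18 14] head=4 tail=4 count=6

Answer: 4 4 6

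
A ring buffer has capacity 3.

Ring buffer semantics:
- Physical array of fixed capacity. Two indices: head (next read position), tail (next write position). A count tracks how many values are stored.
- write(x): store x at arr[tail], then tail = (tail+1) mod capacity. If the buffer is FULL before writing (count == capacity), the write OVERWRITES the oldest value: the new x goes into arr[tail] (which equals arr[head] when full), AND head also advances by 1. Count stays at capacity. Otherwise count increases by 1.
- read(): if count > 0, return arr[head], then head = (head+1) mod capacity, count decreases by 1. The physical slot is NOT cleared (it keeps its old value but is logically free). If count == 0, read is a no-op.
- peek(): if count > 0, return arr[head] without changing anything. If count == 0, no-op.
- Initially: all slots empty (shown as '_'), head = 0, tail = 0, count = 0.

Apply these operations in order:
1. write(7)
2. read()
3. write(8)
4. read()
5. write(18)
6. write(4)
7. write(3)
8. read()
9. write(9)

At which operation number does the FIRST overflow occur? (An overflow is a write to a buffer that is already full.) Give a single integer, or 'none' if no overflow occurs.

Answer: none

Derivation:
After op 1 (write(7)): arr=[7 _ _] head=0 tail=1 count=1
After op 2 (read()): arr=[7 _ _] head=1 tail=1 count=0
After op 3 (write(8)): arr=[7 8 _] head=1 tail=2 count=1
After op 4 (read()): arr=[7 8 _] head=2 tail=2 count=0
After op 5 (write(18)): arr=[7 8 18] head=2 tail=0 count=1
After op 6 (write(4)): arr=[4 8 18] head=2 tail=1 count=2
After op 7 (write(3)): arr=[4 3 18] head=2 tail=2 count=3
After op 8 (read()): arr=[4 3 18] head=0 tail=2 count=2
After op 9 (write(9)): arr=[4 3 9] head=0 tail=0 count=3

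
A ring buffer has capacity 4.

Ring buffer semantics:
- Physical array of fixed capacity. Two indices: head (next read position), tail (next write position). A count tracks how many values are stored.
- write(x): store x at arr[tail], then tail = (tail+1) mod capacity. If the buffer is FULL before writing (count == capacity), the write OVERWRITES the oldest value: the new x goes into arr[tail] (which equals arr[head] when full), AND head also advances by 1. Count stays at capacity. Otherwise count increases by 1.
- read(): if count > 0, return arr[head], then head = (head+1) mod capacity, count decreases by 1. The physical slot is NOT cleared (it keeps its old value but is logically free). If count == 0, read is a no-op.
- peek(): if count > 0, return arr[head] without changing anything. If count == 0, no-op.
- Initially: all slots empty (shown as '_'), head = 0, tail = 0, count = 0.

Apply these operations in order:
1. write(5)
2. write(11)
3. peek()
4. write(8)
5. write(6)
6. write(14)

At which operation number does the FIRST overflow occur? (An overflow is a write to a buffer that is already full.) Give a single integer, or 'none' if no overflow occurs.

After op 1 (write(5)): arr=[5 _ _ _] head=0 tail=1 count=1
After op 2 (write(11)): arr=[5 11 _ _] head=0 tail=2 count=2
After op 3 (peek()): arr=[5 11 _ _] head=0 tail=2 count=2
After op 4 (write(8)): arr=[5 11 8 _] head=0 tail=3 count=3
After op 5 (write(6)): arr=[5 11 8 6] head=0 tail=0 count=4
After op 6 (write(14)): arr=[14 11 8 6] head=1 tail=1 count=4

Answer: 6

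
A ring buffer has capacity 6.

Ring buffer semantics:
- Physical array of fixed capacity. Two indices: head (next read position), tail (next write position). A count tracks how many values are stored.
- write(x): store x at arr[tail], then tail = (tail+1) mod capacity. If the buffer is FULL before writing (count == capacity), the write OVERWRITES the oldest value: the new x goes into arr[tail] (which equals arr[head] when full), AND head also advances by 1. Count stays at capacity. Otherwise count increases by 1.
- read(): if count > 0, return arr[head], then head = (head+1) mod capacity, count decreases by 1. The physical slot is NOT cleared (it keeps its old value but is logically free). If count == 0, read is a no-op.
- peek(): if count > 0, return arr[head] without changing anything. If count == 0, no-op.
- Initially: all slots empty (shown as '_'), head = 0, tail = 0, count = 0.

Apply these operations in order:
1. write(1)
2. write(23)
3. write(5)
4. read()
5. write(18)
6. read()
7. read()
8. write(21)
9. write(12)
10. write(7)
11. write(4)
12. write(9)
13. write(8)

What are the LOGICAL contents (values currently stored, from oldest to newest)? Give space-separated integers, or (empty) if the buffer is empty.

After op 1 (write(1)): arr=[1 _ _ _ _ _] head=0 tail=1 count=1
After op 2 (write(23)): arr=[1 23 _ _ _ _] head=0 tail=2 count=2
After op 3 (write(5)): arr=[1 23 5 _ _ _] head=0 tail=3 count=3
After op 4 (read()): arr=[1 23 5 _ _ _] head=1 tail=3 count=2
After op 5 (write(18)): arr=[1 23 5 18 _ _] head=1 tail=4 count=3
After op 6 (read()): arr=[1 23 5 18 _ _] head=2 tail=4 count=2
After op 7 (read()): arr=[1 23 5 18 _ _] head=3 tail=4 count=1
After op 8 (write(21)): arr=[1 23 5 18 21 _] head=3 tail=5 count=2
After op 9 (write(12)): arr=[1 23 5 18 21 12] head=3 tail=0 count=3
After op 10 (write(7)): arr=[7 23 5 18 21 12] head=3 tail=1 count=4
After op 11 (write(4)): arr=[7 4 5 18 21 12] head=3 tail=2 count=5
After op 12 (write(9)): arr=[7 4 9 18 21 12] head=3 tail=3 count=6
After op 13 (write(8)): arr=[7 4 9 8 21 12] head=4 tail=4 count=6

Answer: 21 12 7 4 9 8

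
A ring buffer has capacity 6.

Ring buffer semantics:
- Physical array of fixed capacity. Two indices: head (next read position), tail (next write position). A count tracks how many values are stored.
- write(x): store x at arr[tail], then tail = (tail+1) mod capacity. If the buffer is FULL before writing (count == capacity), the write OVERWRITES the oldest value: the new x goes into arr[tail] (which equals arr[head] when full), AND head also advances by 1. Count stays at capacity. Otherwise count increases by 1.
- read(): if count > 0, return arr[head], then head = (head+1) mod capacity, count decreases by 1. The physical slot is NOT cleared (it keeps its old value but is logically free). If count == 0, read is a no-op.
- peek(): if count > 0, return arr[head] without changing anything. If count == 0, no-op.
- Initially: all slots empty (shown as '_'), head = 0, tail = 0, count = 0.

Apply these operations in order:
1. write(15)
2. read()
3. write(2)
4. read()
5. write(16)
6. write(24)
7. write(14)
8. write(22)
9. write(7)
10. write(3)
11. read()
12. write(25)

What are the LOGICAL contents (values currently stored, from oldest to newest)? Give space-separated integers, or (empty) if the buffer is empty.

Answer: 24 14 22 7 3 25

Derivation:
After op 1 (write(15)): arr=[15 _ _ _ _ _] head=0 tail=1 count=1
After op 2 (read()): arr=[15 _ _ _ _ _] head=1 tail=1 count=0
After op 3 (write(2)): arr=[15 2 _ _ _ _] head=1 tail=2 count=1
After op 4 (read()): arr=[15 2 _ _ _ _] head=2 tail=2 count=0
After op 5 (write(16)): arr=[15 2 16 _ _ _] head=2 tail=3 count=1
After op 6 (write(24)): arr=[15 2 16 24 _ _] head=2 tail=4 count=2
After op 7 (write(14)): arr=[15 2 16 24 14 _] head=2 tail=5 count=3
After op 8 (write(22)): arr=[15 2 16 24 14 22] head=2 tail=0 count=4
After op 9 (write(7)): arr=[7 2 16 24 14 22] head=2 tail=1 count=5
After op 10 (write(3)): arr=[7 3 16 24 14 22] head=2 tail=2 count=6
After op 11 (read()): arr=[7 3 16 24 14 22] head=3 tail=2 count=5
After op 12 (write(25)): arr=[7 3 25 24 14 22] head=3 tail=3 count=6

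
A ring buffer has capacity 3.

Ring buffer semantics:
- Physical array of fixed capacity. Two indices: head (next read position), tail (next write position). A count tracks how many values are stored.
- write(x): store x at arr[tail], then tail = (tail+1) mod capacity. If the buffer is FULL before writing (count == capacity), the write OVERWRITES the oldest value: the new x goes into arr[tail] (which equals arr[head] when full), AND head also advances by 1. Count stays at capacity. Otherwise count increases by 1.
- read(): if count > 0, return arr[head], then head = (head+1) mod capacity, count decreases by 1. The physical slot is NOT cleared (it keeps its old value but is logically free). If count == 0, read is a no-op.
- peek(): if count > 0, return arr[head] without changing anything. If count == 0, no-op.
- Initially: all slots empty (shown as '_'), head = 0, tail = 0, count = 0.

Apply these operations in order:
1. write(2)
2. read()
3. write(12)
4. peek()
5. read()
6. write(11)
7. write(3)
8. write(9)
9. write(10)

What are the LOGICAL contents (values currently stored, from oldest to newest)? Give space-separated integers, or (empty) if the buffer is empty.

Answer: 3 9 10

Derivation:
After op 1 (write(2)): arr=[2 _ _] head=0 tail=1 count=1
After op 2 (read()): arr=[2 _ _] head=1 tail=1 count=0
After op 3 (write(12)): arr=[2 12 _] head=1 tail=2 count=1
After op 4 (peek()): arr=[2 12 _] head=1 tail=2 count=1
After op 5 (read()): arr=[2 12 _] head=2 tail=2 count=0
After op 6 (write(11)): arr=[2 12 11] head=2 tail=0 count=1
After op 7 (write(3)): arr=[3 12 11] head=2 tail=1 count=2
After op 8 (write(9)): arr=[3 9 11] head=2 tail=2 count=3
After op 9 (write(10)): arr=[3 9 10] head=0 tail=0 count=3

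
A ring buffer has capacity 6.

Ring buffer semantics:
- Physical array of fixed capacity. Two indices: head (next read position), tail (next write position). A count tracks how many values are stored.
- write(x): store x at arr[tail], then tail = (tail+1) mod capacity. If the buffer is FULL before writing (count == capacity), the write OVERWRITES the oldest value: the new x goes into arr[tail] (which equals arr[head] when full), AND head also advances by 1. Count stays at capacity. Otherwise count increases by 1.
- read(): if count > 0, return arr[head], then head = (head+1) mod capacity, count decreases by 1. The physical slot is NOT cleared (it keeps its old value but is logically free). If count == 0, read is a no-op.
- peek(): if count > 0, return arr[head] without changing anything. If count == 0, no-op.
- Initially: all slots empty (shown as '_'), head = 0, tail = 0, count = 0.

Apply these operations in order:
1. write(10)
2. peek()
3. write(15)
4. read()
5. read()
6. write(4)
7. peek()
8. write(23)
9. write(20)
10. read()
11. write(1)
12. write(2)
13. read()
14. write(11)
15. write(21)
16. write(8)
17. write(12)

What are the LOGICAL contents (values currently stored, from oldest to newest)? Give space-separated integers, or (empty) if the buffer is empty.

Answer: 1 2 11 21 8 12

Derivation:
After op 1 (write(10)): arr=[10 _ _ _ _ _] head=0 tail=1 count=1
After op 2 (peek()): arr=[10 _ _ _ _ _] head=0 tail=1 count=1
After op 3 (write(15)): arr=[10 15 _ _ _ _] head=0 tail=2 count=2
After op 4 (read()): arr=[10 15 _ _ _ _] head=1 tail=2 count=1
After op 5 (read()): arr=[10 15 _ _ _ _] head=2 tail=2 count=0
After op 6 (write(4)): arr=[10 15 4 _ _ _] head=2 tail=3 count=1
After op 7 (peek()): arr=[10 15 4 _ _ _] head=2 tail=3 count=1
After op 8 (write(23)): arr=[10 15 4 23 _ _] head=2 tail=4 count=2
After op 9 (write(20)): arr=[10 15 4 23 20 _] head=2 tail=5 count=3
After op 10 (read()): arr=[10 15 4 23 20 _] head=3 tail=5 count=2
After op 11 (write(1)): arr=[10 15 4 23 20 1] head=3 tail=0 count=3
After op 12 (write(2)): arr=[2 15 4 23 20 1] head=3 tail=1 count=4
After op 13 (read()): arr=[2 15 4 23 20 1] head=4 tail=1 count=3
After op 14 (write(11)): arr=[2 11 4 23 20 1] head=4 tail=2 count=4
After op 15 (write(21)): arr=[2 11 21 23 20 1] head=4 tail=3 count=5
After op 16 (write(8)): arr=[2 11 21 8 20 1] head=4 tail=4 count=6
After op 17 (write(12)): arr=[2 11 21 8 12 1] head=5 tail=5 count=6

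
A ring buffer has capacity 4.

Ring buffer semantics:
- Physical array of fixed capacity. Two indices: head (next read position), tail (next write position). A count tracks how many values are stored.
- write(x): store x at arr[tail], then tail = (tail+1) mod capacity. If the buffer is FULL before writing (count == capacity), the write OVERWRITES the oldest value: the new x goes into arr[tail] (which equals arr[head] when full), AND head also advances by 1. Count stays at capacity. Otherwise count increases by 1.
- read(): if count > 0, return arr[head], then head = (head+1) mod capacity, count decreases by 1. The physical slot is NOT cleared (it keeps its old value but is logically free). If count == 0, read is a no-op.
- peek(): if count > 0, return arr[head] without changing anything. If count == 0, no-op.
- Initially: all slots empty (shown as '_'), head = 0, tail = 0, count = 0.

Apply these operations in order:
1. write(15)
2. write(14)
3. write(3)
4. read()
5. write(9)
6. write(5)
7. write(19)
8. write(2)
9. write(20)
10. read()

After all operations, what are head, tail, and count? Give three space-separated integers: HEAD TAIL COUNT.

Answer: 1 0 3

Derivation:
After op 1 (write(15)): arr=[15 _ _ _] head=0 tail=1 count=1
After op 2 (write(14)): arr=[15 14 _ _] head=0 tail=2 count=2
After op 3 (write(3)): arr=[15 14 3 _] head=0 tail=3 count=3
After op 4 (read()): arr=[15 14 3 _] head=1 tail=3 count=2
After op 5 (write(9)): arr=[15 14 3 9] head=1 tail=0 count=3
After op 6 (write(5)): arr=[5 14 3 9] head=1 tail=1 count=4
After op 7 (write(19)): arr=[5 19 3 9] head=2 tail=2 count=4
After op 8 (write(2)): arr=[5 19 2 9] head=3 tail=3 count=4
After op 9 (write(20)): arr=[5 19 2 20] head=0 tail=0 count=4
After op 10 (read()): arr=[5 19 2 20] head=1 tail=0 count=3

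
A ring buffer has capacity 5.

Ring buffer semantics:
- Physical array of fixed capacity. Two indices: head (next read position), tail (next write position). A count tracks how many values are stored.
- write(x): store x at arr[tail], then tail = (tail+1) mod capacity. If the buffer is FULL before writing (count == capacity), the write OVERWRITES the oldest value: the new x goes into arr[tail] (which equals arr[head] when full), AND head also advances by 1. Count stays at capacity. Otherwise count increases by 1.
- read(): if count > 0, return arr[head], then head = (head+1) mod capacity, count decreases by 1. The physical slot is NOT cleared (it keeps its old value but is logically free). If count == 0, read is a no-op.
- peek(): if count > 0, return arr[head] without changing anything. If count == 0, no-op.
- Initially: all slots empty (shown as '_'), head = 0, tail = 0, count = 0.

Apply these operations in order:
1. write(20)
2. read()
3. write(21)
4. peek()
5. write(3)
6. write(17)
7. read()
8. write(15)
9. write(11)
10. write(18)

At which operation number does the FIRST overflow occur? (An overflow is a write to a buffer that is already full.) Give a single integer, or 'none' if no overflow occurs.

Answer: none

Derivation:
After op 1 (write(20)): arr=[20 _ _ _ _] head=0 tail=1 count=1
After op 2 (read()): arr=[20 _ _ _ _] head=1 tail=1 count=0
After op 3 (write(21)): arr=[20 21 _ _ _] head=1 tail=2 count=1
After op 4 (peek()): arr=[20 21 _ _ _] head=1 tail=2 count=1
After op 5 (write(3)): arr=[20 21 3 _ _] head=1 tail=3 count=2
After op 6 (write(17)): arr=[20 21 3 17 _] head=1 tail=4 count=3
After op 7 (read()): arr=[20 21 3 17 _] head=2 tail=4 count=2
After op 8 (write(15)): arr=[20 21 3 17 15] head=2 tail=0 count=3
After op 9 (write(11)): arr=[11 21 3 17 15] head=2 tail=1 count=4
After op 10 (write(18)): arr=[11 18 3 17 15] head=2 tail=2 count=5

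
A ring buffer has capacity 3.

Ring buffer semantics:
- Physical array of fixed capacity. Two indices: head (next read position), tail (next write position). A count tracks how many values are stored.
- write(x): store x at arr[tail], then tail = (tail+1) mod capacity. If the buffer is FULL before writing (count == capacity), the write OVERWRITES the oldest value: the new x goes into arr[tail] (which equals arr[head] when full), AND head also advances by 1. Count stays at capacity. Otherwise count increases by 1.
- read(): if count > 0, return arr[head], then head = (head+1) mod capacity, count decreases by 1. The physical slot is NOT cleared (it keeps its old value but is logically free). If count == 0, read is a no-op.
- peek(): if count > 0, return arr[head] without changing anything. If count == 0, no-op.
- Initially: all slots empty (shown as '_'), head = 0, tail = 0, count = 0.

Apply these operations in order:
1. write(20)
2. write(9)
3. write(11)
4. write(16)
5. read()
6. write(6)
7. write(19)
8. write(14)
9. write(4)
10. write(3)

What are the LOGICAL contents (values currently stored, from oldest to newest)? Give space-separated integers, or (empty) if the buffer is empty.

After op 1 (write(20)): arr=[20 _ _] head=0 tail=1 count=1
After op 2 (write(9)): arr=[20 9 _] head=0 tail=2 count=2
After op 3 (write(11)): arr=[20 9 11] head=0 tail=0 count=3
After op 4 (write(16)): arr=[16 9 11] head=1 tail=1 count=3
After op 5 (read()): arr=[16 9 11] head=2 tail=1 count=2
After op 6 (write(6)): arr=[16 6 11] head=2 tail=2 count=3
After op 7 (write(19)): arr=[16 6 19] head=0 tail=0 count=3
After op 8 (write(14)): arr=[14 6 19] head=1 tail=1 count=3
After op 9 (write(4)): arr=[14 4 19] head=2 tail=2 count=3
After op 10 (write(3)): arr=[14 4 3] head=0 tail=0 count=3

Answer: 14 4 3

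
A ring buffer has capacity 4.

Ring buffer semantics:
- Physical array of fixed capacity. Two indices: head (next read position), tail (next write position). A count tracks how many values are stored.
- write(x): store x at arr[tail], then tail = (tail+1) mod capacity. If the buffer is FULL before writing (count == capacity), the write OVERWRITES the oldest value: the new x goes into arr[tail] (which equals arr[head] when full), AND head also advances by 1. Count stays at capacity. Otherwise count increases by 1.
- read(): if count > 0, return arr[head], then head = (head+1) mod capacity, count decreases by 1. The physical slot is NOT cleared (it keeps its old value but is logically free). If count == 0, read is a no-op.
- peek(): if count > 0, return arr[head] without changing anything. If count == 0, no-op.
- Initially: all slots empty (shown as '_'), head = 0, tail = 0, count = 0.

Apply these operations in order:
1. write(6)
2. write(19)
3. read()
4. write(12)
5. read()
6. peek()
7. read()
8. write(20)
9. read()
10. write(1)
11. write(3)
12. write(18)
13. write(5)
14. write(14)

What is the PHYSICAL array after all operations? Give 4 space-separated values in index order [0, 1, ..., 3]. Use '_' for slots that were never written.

Answer: 14 3 18 5

Derivation:
After op 1 (write(6)): arr=[6 _ _ _] head=0 tail=1 count=1
After op 2 (write(19)): arr=[6 19 _ _] head=0 tail=2 count=2
After op 3 (read()): arr=[6 19 _ _] head=1 tail=2 count=1
After op 4 (write(12)): arr=[6 19 12 _] head=1 tail=3 count=2
After op 5 (read()): arr=[6 19 12 _] head=2 tail=3 count=1
After op 6 (peek()): arr=[6 19 12 _] head=2 tail=3 count=1
After op 7 (read()): arr=[6 19 12 _] head=3 tail=3 count=0
After op 8 (write(20)): arr=[6 19 12 20] head=3 tail=0 count=1
After op 9 (read()): arr=[6 19 12 20] head=0 tail=0 count=0
After op 10 (write(1)): arr=[1 19 12 20] head=0 tail=1 count=1
After op 11 (write(3)): arr=[1 3 12 20] head=0 tail=2 count=2
After op 12 (write(18)): arr=[1 3 18 20] head=0 tail=3 count=3
After op 13 (write(5)): arr=[1 3 18 5] head=0 tail=0 count=4
After op 14 (write(14)): arr=[14 3 18 5] head=1 tail=1 count=4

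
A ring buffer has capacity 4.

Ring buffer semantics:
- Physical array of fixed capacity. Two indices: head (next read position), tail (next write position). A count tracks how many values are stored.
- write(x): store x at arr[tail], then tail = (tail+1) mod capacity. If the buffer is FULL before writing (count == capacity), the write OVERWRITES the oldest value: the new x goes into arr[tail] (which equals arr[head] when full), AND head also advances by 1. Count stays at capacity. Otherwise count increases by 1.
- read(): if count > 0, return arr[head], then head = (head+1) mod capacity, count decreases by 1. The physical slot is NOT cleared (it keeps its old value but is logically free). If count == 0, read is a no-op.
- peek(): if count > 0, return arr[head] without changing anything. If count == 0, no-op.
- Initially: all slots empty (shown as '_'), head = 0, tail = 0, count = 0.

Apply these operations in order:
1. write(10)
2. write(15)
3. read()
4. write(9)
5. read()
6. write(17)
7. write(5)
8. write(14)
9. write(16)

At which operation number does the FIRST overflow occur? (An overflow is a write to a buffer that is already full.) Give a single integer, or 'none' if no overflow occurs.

After op 1 (write(10)): arr=[10 _ _ _] head=0 tail=1 count=1
After op 2 (write(15)): arr=[10 15 _ _] head=0 tail=2 count=2
After op 3 (read()): arr=[10 15 _ _] head=1 tail=2 count=1
After op 4 (write(9)): arr=[10 15 9 _] head=1 tail=3 count=2
After op 5 (read()): arr=[10 15 9 _] head=2 tail=3 count=1
After op 6 (write(17)): arr=[10 15 9 17] head=2 tail=0 count=2
After op 7 (write(5)): arr=[5 15 9 17] head=2 tail=1 count=3
After op 8 (write(14)): arr=[5 14 9 17] head=2 tail=2 count=4
After op 9 (write(16)): arr=[5 14 16 17] head=3 tail=3 count=4

Answer: 9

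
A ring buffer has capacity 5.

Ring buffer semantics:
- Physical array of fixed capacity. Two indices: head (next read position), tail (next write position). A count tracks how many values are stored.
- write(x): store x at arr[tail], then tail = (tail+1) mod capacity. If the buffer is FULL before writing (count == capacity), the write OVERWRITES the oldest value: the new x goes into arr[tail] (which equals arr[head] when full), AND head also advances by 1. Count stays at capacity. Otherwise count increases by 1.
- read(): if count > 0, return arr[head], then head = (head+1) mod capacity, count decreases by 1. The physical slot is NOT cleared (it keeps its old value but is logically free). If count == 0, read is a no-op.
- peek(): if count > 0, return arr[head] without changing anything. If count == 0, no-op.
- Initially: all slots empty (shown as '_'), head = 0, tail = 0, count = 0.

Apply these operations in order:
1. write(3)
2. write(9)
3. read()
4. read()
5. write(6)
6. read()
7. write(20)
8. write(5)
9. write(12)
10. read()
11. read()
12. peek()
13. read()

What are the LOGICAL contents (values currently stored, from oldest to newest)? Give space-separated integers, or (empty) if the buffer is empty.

After op 1 (write(3)): arr=[3 _ _ _ _] head=0 tail=1 count=1
After op 2 (write(9)): arr=[3 9 _ _ _] head=0 tail=2 count=2
After op 3 (read()): arr=[3 9 _ _ _] head=1 tail=2 count=1
After op 4 (read()): arr=[3 9 _ _ _] head=2 tail=2 count=0
After op 5 (write(6)): arr=[3 9 6 _ _] head=2 tail=3 count=1
After op 6 (read()): arr=[3 9 6 _ _] head=3 tail=3 count=0
After op 7 (write(20)): arr=[3 9 6 20 _] head=3 tail=4 count=1
After op 8 (write(5)): arr=[3 9 6 20 5] head=3 tail=0 count=2
After op 9 (write(12)): arr=[12 9 6 20 5] head=3 tail=1 count=3
After op 10 (read()): arr=[12 9 6 20 5] head=4 tail=1 count=2
After op 11 (read()): arr=[12 9 6 20 5] head=0 tail=1 count=1
After op 12 (peek()): arr=[12 9 6 20 5] head=0 tail=1 count=1
After op 13 (read()): arr=[12 9 6 20 5] head=1 tail=1 count=0

Answer: (empty)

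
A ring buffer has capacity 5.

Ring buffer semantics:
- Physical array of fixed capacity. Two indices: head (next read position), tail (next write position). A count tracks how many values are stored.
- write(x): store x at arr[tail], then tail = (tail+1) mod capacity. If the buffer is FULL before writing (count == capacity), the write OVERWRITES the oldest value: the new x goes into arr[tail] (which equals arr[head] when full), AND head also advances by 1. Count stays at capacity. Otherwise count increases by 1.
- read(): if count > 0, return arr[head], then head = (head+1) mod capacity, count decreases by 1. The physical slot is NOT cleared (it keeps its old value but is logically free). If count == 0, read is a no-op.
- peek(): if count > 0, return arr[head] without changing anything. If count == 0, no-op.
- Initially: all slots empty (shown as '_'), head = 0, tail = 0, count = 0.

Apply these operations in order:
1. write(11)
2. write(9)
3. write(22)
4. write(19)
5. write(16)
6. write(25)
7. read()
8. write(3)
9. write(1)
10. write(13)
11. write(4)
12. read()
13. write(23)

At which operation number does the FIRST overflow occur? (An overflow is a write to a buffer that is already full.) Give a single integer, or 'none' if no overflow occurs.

After op 1 (write(11)): arr=[11 _ _ _ _] head=0 tail=1 count=1
After op 2 (write(9)): arr=[11 9 _ _ _] head=0 tail=2 count=2
After op 3 (write(22)): arr=[11 9 22 _ _] head=0 tail=3 count=3
After op 4 (write(19)): arr=[11 9 22 19 _] head=0 tail=4 count=4
After op 5 (write(16)): arr=[11 9 22 19 16] head=0 tail=0 count=5
After op 6 (write(25)): arr=[25 9 22 19 16] head=1 tail=1 count=5
After op 7 (read()): arr=[25 9 22 19 16] head=2 tail=1 count=4
After op 8 (write(3)): arr=[25 3 22 19 16] head=2 tail=2 count=5
After op 9 (write(1)): arr=[25 3 1 19 16] head=3 tail=3 count=5
After op 10 (write(13)): arr=[25 3 1 13 16] head=4 tail=4 count=5
After op 11 (write(4)): arr=[25 3 1 13 4] head=0 tail=0 count=5
After op 12 (read()): arr=[25 3 1 13 4] head=1 tail=0 count=4
After op 13 (write(23)): arr=[23 3 1 13 4] head=1 tail=1 count=5

Answer: 6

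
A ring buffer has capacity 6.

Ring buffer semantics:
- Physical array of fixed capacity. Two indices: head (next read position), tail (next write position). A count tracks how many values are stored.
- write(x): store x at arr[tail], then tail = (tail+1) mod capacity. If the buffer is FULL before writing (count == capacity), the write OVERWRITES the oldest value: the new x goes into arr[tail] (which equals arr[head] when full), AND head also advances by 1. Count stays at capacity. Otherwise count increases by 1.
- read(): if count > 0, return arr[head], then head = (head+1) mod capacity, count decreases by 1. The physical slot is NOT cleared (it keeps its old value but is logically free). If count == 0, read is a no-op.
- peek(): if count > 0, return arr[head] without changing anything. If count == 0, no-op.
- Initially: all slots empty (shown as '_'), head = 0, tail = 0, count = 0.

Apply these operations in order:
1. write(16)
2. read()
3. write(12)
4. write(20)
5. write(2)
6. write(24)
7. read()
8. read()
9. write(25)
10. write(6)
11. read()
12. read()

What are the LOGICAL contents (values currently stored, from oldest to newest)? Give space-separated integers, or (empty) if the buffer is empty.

Answer: 25 6

Derivation:
After op 1 (write(16)): arr=[16 _ _ _ _ _] head=0 tail=1 count=1
After op 2 (read()): arr=[16 _ _ _ _ _] head=1 tail=1 count=0
After op 3 (write(12)): arr=[16 12 _ _ _ _] head=1 tail=2 count=1
After op 4 (write(20)): arr=[16 12 20 _ _ _] head=1 tail=3 count=2
After op 5 (write(2)): arr=[16 12 20 2 _ _] head=1 tail=4 count=3
After op 6 (write(24)): arr=[16 12 20 2 24 _] head=1 tail=5 count=4
After op 7 (read()): arr=[16 12 20 2 24 _] head=2 tail=5 count=3
After op 8 (read()): arr=[16 12 20 2 24 _] head=3 tail=5 count=2
After op 9 (write(25)): arr=[16 12 20 2 24 25] head=3 tail=0 count=3
After op 10 (write(6)): arr=[6 12 20 2 24 25] head=3 tail=1 count=4
After op 11 (read()): arr=[6 12 20 2 24 25] head=4 tail=1 count=3
After op 12 (read()): arr=[6 12 20 2 24 25] head=5 tail=1 count=2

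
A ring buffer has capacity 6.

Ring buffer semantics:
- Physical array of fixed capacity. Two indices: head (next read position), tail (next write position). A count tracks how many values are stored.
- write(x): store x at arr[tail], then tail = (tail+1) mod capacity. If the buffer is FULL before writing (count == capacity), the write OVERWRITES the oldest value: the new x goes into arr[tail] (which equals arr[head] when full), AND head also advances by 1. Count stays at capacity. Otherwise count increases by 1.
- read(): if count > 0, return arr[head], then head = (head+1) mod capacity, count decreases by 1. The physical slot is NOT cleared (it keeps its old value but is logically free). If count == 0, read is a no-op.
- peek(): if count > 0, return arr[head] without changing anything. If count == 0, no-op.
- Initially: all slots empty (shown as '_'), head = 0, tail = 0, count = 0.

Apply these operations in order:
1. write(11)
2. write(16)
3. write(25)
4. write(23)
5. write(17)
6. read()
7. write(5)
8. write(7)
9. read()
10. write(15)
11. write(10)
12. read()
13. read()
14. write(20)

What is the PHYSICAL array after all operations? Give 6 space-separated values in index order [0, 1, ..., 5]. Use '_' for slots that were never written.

After op 1 (write(11)): arr=[11 _ _ _ _ _] head=0 tail=1 count=1
After op 2 (write(16)): arr=[11 16 _ _ _ _] head=0 tail=2 count=2
After op 3 (write(25)): arr=[11 16 25 _ _ _] head=0 tail=3 count=3
After op 4 (write(23)): arr=[11 16 25 23 _ _] head=0 tail=4 count=4
After op 5 (write(17)): arr=[11 16 25 23 17 _] head=0 tail=5 count=5
After op 6 (read()): arr=[11 16 25 23 17 _] head=1 tail=5 count=4
After op 7 (write(5)): arr=[11 16 25 23 17 5] head=1 tail=0 count=5
After op 8 (write(7)): arr=[7 16 25 23 17 5] head=1 tail=1 count=6
After op 9 (read()): arr=[7 16 25 23 17 5] head=2 tail=1 count=5
After op 10 (write(15)): arr=[7 15 25 23 17 5] head=2 tail=2 count=6
After op 11 (write(10)): arr=[7 15 10 23 17 5] head=3 tail=3 count=6
After op 12 (read()): arr=[7 15 10 23 17 5] head=4 tail=3 count=5
After op 13 (read()): arr=[7 15 10 23 17 5] head=5 tail=3 count=4
After op 14 (write(20)): arr=[7 15 10 20 17 5] head=5 tail=4 count=5

Answer: 7 15 10 20 17 5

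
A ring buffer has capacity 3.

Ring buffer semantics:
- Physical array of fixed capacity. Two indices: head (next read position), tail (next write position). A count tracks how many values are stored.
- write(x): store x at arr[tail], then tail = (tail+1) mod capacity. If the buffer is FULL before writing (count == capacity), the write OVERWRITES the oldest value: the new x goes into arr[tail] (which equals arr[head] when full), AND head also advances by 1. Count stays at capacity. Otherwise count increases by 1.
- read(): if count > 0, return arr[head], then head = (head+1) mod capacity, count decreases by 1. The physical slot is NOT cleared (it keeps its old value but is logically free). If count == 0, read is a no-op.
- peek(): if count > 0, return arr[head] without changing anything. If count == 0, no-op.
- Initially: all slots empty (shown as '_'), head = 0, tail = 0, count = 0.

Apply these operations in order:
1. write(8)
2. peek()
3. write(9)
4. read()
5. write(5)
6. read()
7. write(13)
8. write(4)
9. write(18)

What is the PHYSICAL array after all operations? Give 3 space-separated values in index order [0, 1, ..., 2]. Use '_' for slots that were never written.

Answer: 13 4 18

Derivation:
After op 1 (write(8)): arr=[8 _ _] head=0 tail=1 count=1
After op 2 (peek()): arr=[8 _ _] head=0 tail=1 count=1
After op 3 (write(9)): arr=[8 9 _] head=0 tail=2 count=2
After op 4 (read()): arr=[8 9 _] head=1 tail=2 count=1
After op 5 (write(5)): arr=[8 9 5] head=1 tail=0 count=2
After op 6 (read()): arr=[8 9 5] head=2 tail=0 count=1
After op 7 (write(13)): arr=[13 9 5] head=2 tail=1 count=2
After op 8 (write(4)): arr=[13 4 5] head=2 tail=2 count=3
After op 9 (write(18)): arr=[13 4 18] head=0 tail=0 count=3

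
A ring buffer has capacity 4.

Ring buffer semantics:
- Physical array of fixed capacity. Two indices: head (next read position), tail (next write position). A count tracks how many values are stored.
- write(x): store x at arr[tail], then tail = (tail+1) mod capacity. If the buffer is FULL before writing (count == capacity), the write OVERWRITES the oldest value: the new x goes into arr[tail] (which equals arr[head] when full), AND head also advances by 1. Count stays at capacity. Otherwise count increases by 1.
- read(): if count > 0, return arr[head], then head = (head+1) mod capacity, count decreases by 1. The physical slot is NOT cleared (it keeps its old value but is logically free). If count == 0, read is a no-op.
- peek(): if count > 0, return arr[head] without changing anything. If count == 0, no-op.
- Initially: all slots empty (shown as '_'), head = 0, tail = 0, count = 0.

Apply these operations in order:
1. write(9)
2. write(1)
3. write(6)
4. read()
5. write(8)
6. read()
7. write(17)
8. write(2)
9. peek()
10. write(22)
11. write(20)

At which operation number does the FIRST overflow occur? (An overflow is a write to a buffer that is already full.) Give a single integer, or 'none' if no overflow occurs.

Answer: 10

Derivation:
After op 1 (write(9)): arr=[9 _ _ _] head=0 tail=1 count=1
After op 2 (write(1)): arr=[9 1 _ _] head=0 tail=2 count=2
After op 3 (write(6)): arr=[9 1 6 _] head=0 tail=3 count=3
After op 4 (read()): arr=[9 1 6 _] head=1 tail=3 count=2
After op 5 (write(8)): arr=[9 1 6 8] head=1 tail=0 count=3
After op 6 (read()): arr=[9 1 6 8] head=2 tail=0 count=2
After op 7 (write(17)): arr=[17 1 6 8] head=2 tail=1 count=3
After op 8 (write(2)): arr=[17 2 6 8] head=2 tail=2 count=4
After op 9 (peek()): arr=[17 2 6 8] head=2 tail=2 count=4
After op 10 (write(22)): arr=[17 2 22 8] head=3 tail=3 count=4
After op 11 (write(20)): arr=[17 2 22 20] head=0 tail=0 count=4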